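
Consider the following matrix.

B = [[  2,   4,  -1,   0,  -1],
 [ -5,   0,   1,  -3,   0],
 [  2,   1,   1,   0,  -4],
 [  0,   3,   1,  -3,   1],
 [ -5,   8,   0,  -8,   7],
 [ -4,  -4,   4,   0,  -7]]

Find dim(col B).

5

Row reduce to echelon form.
R2 ← R2 + (5/2)·R1: [0, 10, -3/2, -3, -5/2]
R3 ← R3 − R1: [0, -3, 2, 0, -3]
R5 ← R5 + (5/2)·R1: [0, 18, -5/2, -8, 9/2]
R6 ← R6 + (2)·R1: [0, 4, 2, 0, -9]
R3 ← R3 + (3/10)·R2: [0, 0, 31/20, -9/10, -15/4]
R4 ← R4 − (3/10)·R2: [0, 0, 29/20, -21/10, 7/4]
R5 ← R5 − (9/5)·R2: [0, 0, 1/5, -13/5, 9]
R6 ← R6 − (2/5)·R2: [0, 0, 13/5, 6/5, -8]
R4 ← R4 − (29/31)·R3: [0, 0, 0, -39/31, 163/31]
R5 ← R5 − (4/31)·R3: [0, 0, 0, -77/31, 294/31]
R6 ← R6 − (52/31)·R3: [0, 0, 0, 84/31, -53/31]
R5 ← R5 − (77/39)·R4: [0, 0, 0, 0, -35/39]
R6 ← R6 + (28/13)·R4: [0, 0, 0, 0, 125/13]
R6 ← R6 + (75/7)·R5: [0, 0, 0, 0, 0]
Echelon form has 5 nonzero rows, so rank(B) = 5.
The column space has dimension equal to the rank: 5.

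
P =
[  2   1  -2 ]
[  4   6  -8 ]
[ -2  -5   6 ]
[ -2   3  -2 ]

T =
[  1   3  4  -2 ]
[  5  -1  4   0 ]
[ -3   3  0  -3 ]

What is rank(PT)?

2

First compute PT:
[[ 13,  -1,  12,   2],
 [ 58, -18,  40,  16],
 [-45,  17, -28, -14],
 [ 19, -15,   4,  10]]
Now row reduce the product.
R2 ← R2 − (58/13)·R1: [0, -176/13, -176/13, 92/13]
R3 ← R3 + (45/13)·R1: [0, 176/13, 176/13, -92/13]
R4 ← R4 − (19/13)·R1: [0, -176/13, -176/13, 92/13]
R3 ← R3 + R2: [0, 0, 0, 0]
R4 ← R4 − R2: [0, 0, 0, 0]
2 nonzero rows, so rank(PT) = 2.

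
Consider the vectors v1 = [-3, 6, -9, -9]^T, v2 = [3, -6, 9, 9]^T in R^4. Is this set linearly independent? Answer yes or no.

no

Form the matrix with these vectors as rows and row reduce.
R2 ← R2 + R1: [0, 0, 0, 0]
1 nonzero row, so the 2 vectors span a space of dimension 1.
Since 1 < 2, the vectors are linearly dependent.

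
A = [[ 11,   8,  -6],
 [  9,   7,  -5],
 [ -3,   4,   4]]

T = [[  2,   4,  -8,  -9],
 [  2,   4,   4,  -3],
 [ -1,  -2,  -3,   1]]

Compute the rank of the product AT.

2

First compute AT:
[[ 44,  88, -38, -129],
 [ 37,  74, -29, -107],
 [ -2,  -4,  28,  19]]
Now row reduce the product.
R2 ← R2 − (37/44)·R1: [0, 0, 65/22, 65/44]
R3 ← R3 + (1/22)·R1: [0, 0, 289/11, 289/22]
R3 ← R3 − (578/65)·R2: [0, 0, 0, 0]
2 nonzero rows, so rank(AT) = 2.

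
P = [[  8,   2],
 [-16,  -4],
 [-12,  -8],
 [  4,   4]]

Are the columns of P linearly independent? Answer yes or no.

Row reduce P to echelon form.
R2 ← R2 + (2)·R1: [0, 0]
R3 ← R3 + (3/2)·R1: [0, -5]
R4 ← R4 − (1/2)·R1: [0, 3]
Swap R2 ↔ R3
R4 ← R4 + (3/5)·R2: [0, 0]
2 pivots among 2 columns.
Every column is a pivot column, so the columns are linearly independent.

yes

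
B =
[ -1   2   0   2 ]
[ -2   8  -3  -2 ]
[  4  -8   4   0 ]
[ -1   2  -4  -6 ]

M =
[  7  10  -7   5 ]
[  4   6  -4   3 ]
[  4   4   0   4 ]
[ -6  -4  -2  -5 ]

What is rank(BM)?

First compute BM:
[[-11,  -6,  -5,  -9],
 [ 18,  24, -14,  12],
 [ 12,   8,   4,  12],
 [ 21,  10,  11,  15]]
Now row reduce the product.
R2 ← R2 + (18/11)·R1: [0, 156/11, -244/11, -30/11]
R3 ← R3 + (12/11)·R1: [0, 16/11, -16/11, 24/11]
R4 ← R4 + (21/11)·R1: [0, -16/11, 16/11, -24/11]
R3 ← R3 − (4/39)·R2: [0, 0, 32/39, 32/13]
R4 ← R4 + (4/39)·R2: [0, 0, -32/39, -32/13]
R4 ← R4 + R3: [0, 0, 0, 0]
3 nonzero rows, so rank(BM) = 3.

3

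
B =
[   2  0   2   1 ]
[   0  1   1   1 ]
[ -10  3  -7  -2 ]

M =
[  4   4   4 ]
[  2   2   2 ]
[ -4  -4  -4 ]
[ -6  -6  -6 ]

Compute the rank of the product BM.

1

First compute BM:
[[ -6,  -6,  -6],
 [ -8,  -8,  -8],
 [  6,   6,   6]]
Now row reduce the product.
R2 ← R2 − (4/3)·R1: [0, 0, 0]
R3 ← R3 + R1: [0, 0, 0]
1 nonzero row, so rank(BM) = 1.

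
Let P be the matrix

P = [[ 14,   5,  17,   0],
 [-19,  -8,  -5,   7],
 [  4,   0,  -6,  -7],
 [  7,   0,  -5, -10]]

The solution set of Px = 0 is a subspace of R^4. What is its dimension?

0

Row reduce to echelon form.
R2 ← R2 + (19/14)·R1: [0, -17/14, 253/14, 7]
R3 ← R3 − (2/7)·R1: [0, -10/7, -76/7, -7]
R4 ← R4 − (1/2)·R1: [0, -5/2, -27/2, -10]
R3 ← R3 − (20/17)·R2: [0, 0, -546/17, -259/17]
R4 ← R4 − (35/17)·R2: [0, 0, -862/17, -415/17]
R4 ← R4 − (431/273)·R3: [0, 0, 0, -14/39]
4 nonzero rows, so rank(P) = 4.
P has 4 columns; by rank–nullity, nullity = 4 − 4 = 0.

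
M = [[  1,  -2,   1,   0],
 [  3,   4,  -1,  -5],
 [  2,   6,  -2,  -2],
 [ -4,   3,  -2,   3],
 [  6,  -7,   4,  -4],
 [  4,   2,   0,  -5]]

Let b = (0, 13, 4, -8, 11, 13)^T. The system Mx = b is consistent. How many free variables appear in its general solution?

1

Row reduce the augmented matrix [M | b].
R2 ← R2 − (3)·R1: [0, 10, -4, -5, 13]
R3 ← R3 − (2)·R1: [0, 10, -4, -2, 4]
R4 ← R4 + (4)·R1: [0, -5, 2, 3, -8]
R5 ← R5 − (6)·R1: [0, 5, -2, -4, 11]
R6 ← R6 − (4)·R1: [0, 10, -4, -5, 13]
R3 ← R3 − R2: [0, 0, 0, 3, -9]
R4 ← R4 + (1/2)·R2: [0, 0, 0, 1/2, -3/2]
R5 ← R5 − (1/2)·R2: [0, 0, 0, -3/2, 9/2]
R6 ← R6 − R2: [0, 0, 0, 0, 0]
R4 ← R4 − (1/6)·R3: [0, 0, 0, 0, 0]
R5 ← R5 + (1/2)·R3: [0, 0, 0, 0, 0]
The echelon form has 3 nonzero rows, and every pivot lies in the first 4 columns, so rank(M) = rank([M|b]) = 3.
The system is consistent.
Free variables = (unknowns) − (rank) = 4 − 3 = 1.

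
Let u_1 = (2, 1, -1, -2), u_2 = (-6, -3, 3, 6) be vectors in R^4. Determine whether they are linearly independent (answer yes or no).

Form the matrix with these vectors as rows and row reduce.
R2 ← R2 + (3)·R1: [0, 0, 0, 0]
1 nonzero row, so the 2 vectors span a space of dimension 1.
Since 1 < 2, the vectors are linearly dependent.

no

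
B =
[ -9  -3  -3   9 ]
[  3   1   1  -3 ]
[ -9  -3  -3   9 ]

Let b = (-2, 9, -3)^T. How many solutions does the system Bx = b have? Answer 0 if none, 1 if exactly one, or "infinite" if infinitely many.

Row reduce the augmented matrix [B | b].
R2 ← R2 + (1/3)·R1: [0, 0, 0, 0, 25/3]
R3 ← R3 − R1: [0, 0, 0, 0, -1]
R3 ← R3 + (3/25)·R2: [0, 0, 0, 0, 0]
The echelon form has 2 nonzero rows; the last pivot sits in the augmented column, so rank(B) = 1 but rank([B|b]) = 2.
Since the ranks differ, the system is inconsistent.
It has no solutions.

0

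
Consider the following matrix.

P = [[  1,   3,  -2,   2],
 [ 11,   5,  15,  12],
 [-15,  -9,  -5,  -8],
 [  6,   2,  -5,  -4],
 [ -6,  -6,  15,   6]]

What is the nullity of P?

Row reduce to echelon form.
R2 ← R2 − (11)·R1: [0, -28, 37, -10]
R3 ← R3 + (15)·R1: [0, 36, -35, 22]
R4 ← R4 − (6)·R1: [0, -16, 7, -16]
R5 ← R5 + (6)·R1: [0, 12, 3, 18]
R3 ← R3 + (9/7)·R2: [0, 0, 88/7, 64/7]
R4 ← R4 − (4/7)·R2: [0, 0, -99/7, -72/7]
R5 ← R5 + (3/7)·R2: [0, 0, 132/7, 96/7]
R4 ← R4 + (9/8)·R3: [0, 0, 0, 0]
R5 ← R5 − (3/2)·R3: [0, 0, 0, 0]
3 nonzero rows, so rank(P) = 3.
P has 4 columns; by rank–nullity, nullity = 4 − 3 = 1.

1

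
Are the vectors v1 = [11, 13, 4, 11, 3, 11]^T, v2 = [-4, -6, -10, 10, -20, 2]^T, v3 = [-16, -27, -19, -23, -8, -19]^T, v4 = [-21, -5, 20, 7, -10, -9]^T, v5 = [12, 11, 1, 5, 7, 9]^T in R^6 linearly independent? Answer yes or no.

Form the matrix with these vectors as rows and row reduce.
R2 ← R2 + (4/11)·R1: [0, -14/11, -94/11, 14, -208/11, 6]
R3 ← R3 + (16/11)·R1: [0, -89/11, -145/11, -7, -40/11, -3]
R4 ← R4 + (21/11)·R1: [0, 218/11, 304/11, 28, -47/11, 12]
R5 ← R5 − (12/11)·R1: [0, -35/11, -37/11, -7, 41/11, -3]
R3 ← R3 − (89/14)·R2: [0, 0, 288/7, -96, 816/7, -288/7]
R4 ← R4 + (109/7)·R2: [0, 0, -738/7, 246, -2091/7, 738/7]
R5 ← R5 − (5/2)·R2: [0, 0, 18, -42, 51, -18]
R4 ← R4 + (41/16)·R3: [0, 0, 0, 0, 0, 0]
R5 ← R5 − (7/16)·R3: [0, 0, 0, 0, 0, 0]
3 nonzero rows, so the 5 vectors span a space of dimension 3.
Since 3 < 5, the vectors are linearly dependent.

no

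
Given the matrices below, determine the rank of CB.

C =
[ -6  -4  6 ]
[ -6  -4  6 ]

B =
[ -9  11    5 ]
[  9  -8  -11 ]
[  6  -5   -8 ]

First compute CB:
[[ 54, -64, -34],
 [ 54, -64, -34]]
Now row reduce the product.
R2 ← R2 − R1: [0, 0, 0]
1 nonzero row, so rank(CB) = 1.

1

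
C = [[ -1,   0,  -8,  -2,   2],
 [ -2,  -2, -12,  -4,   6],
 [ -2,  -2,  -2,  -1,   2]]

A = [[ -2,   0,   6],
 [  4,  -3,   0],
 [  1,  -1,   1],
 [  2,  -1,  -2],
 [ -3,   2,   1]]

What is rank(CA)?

2

First compute CA:
[[-16,  14,  -8],
 [-42,  34, -10],
 [-14,  13, -10]]
Now row reduce the product.
R2 ← R2 − (21/8)·R1: [0, -11/4, 11]
R3 ← R3 − (7/8)·R1: [0, 3/4, -3]
R3 ← R3 + (3/11)·R2: [0, 0, 0]
2 nonzero rows, so rank(CA) = 2.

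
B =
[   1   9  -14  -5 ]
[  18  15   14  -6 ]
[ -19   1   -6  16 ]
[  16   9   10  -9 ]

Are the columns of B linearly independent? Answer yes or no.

Row reduce B to echelon form.
R2 ← R2 − (18)·R1: [0, -147, 266, 84]
R3 ← R3 + (19)·R1: [0, 172, -272, -79]
R4 ← R4 − (16)·R1: [0, -135, 234, 71]
R3 ← R3 + (172/147)·R2: [0, 0, 824/21, 135/7]
R4 ← R4 − (45/49)·R2: [0, 0, -72/7, -43/7]
R4 ← R4 + (27/103)·R3: [0, 0, 0, -112/103]
4 pivots among 4 columns.
Every column is a pivot column, so the columns are linearly independent.

yes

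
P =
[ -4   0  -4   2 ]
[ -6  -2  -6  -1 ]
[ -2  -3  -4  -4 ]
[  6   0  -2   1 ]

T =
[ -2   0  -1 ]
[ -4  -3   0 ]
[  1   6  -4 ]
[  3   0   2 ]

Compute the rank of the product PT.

3

First compute PT:
[[ 10, -24,  24],
 [ 11, -30,  28],
 [  0, -15,  10],
 [-11, -12,   4]]
Now row reduce the product.
R2 ← R2 − (11/10)·R1: [0, -18/5, 8/5]
R4 ← R4 + (11/10)·R1: [0, -192/5, 152/5]
R3 ← R3 − (25/6)·R2: [0, 0, 10/3]
R4 ← R4 − (32/3)·R2: [0, 0, 40/3]
R4 ← R4 − (4)·R3: [0, 0, 0]
3 nonzero rows, so rank(PT) = 3.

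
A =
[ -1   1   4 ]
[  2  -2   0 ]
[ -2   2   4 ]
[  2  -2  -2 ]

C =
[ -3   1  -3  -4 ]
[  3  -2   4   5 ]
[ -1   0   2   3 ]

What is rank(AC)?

2

First compute AC:
[[  2,  -3,  15,  21],
 [-12,   6, -14, -18],
 [  8,  -6,  22,  30],
 [-10,   6, -18, -24]]
Now row reduce the product.
R2 ← R2 + (6)·R1: [0, -12, 76, 108]
R3 ← R3 − (4)·R1: [0, 6, -38, -54]
R4 ← R4 + (5)·R1: [0, -9, 57, 81]
R3 ← R3 + (1/2)·R2: [0, 0, 0, 0]
R4 ← R4 − (3/4)·R2: [0, 0, 0, 0]
2 nonzero rows, so rank(AC) = 2.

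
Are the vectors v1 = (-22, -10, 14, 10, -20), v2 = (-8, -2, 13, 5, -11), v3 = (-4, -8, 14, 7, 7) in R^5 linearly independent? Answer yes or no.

Form the matrix with these vectors as rows and row reduce.
R2 ← R2 − (4/11)·R1: [0, 18/11, 87/11, 15/11, -41/11]
R3 ← R3 − (2/11)·R1: [0, -68/11, 126/11, 57/11, 117/11]
R3 ← R3 + (34/9)·R2: [0, 0, 124/3, 31/3, -31/9]
3 nonzero rows, so the 3 vectors span a space of dimension 3.
Since 3 = 3, the vectors are linearly independent.

yes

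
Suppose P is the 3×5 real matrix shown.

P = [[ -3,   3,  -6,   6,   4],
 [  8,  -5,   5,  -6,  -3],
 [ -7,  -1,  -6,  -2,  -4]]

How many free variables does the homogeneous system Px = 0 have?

Row reduce to echelon form.
R2 ← R2 + (8/3)·R1: [0, 3, -11, 10, 23/3]
R3 ← R3 − (7/3)·R1: [0, -8, 8, -16, -40/3]
R3 ← R3 + (8/3)·R2: [0, 0, -64/3, 32/3, 64/9]
3 nonzero rows, so rank(P) = 3.
P has 5 columns; by rank–nullity, nullity = 5 − 3 = 2.

2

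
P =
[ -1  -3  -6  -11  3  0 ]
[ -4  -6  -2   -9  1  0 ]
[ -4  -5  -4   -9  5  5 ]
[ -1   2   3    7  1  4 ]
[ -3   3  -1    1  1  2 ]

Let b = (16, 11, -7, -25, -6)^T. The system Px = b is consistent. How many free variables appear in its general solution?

Row reduce the augmented matrix [P | b].
R2 ← R2 − (4)·R1: [0, 6, 22, 35, -11, 0, -53]
R3 ← R3 − (4)·R1: [0, 7, 20, 35, -7, 5, -71]
R4 ← R4 − R1: [0, 5, 9, 18, -2, 4, -41]
R5 ← R5 − (3)·R1: [0, 12, 17, 34, -8, 2, -54]
R3 ← R3 − (7/6)·R2: [0, 0, -17/3, -35/6, 35/6, 5, -55/6]
R4 ← R4 − (5/6)·R2: [0, 0, -28/3, -67/6, 43/6, 4, 19/6]
R5 ← R5 − (2)·R2: [0, 0, -27, -36, 14, 2, 52]
R4 ← R4 − (28/17)·R3: [0, 0, 0, -53/34, -83/34, -72/17, 621/34]
R5 ← R5 − (81/17)·R3: [0, 0, 0, -279/34, -469/34, -371/17, 3253/34]
R5 ← R5 − (279/53)·R4: [0, 0, 0, 0, -50/53, 25/53, -25/53]
The echelon form has 5 nonzero rows, and every pivot lies in the first 6 columns, so rank(P) = rank([P|b]) = 5.
The system is consistent.
Free variables = (unknowns) − (rank) = 6 − 5 = 1.

1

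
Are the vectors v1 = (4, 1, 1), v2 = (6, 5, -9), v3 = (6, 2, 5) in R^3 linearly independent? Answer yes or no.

yes

Form the matrix with these vectors as rows and row reduce.
R2 ← R2 − (3/2)·R1: [0, 7/2, -21/2]
R3 ← R3 − (3/2)·R1: [0, 1/2, 7/2]
R3 ← R3 − (1/7)·R2: [0, 0, 5]
3 nonzero rows, so the 3 vectors span a space of dimension 3.
Since 3 = 3, the vectors are linearly independent.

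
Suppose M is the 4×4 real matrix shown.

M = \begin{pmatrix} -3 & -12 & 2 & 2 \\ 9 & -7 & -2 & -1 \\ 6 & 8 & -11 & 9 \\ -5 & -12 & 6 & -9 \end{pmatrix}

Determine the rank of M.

4

Row reduce to echelon form.
R2 ← R2 + (3)·R1: [0, -43, 4, 5]
R3 ← R3 + (2)·R1: [0, -16, -7, 13]
R4 ← R4 − (5/3)·R1: [0, 8, 8/3, -37/3]
R3 ← R3 − (16/43)·R2: [0, 0, -365/43, 479/43]
R4 ← R4 + (8/43)·R2: [0, 0, 440/129, -1471/129]
R4 ← R4 + (88/219)·R3: [0, 0, 0, -1517/219]
Echelon form has 4 nonzero rows, so rank(M) = 4.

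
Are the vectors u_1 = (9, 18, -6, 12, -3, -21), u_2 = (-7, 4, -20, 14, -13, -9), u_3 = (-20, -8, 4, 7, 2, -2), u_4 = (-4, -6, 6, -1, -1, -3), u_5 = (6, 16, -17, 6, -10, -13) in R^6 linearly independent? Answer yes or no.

Form the matrix with these vectors as rows and row reduce.
R2 ← R2 + (7/9)·R1: [0, 18, -74/3, 70/3, -46/3, -76/3]
R3 ← R3 + (20/9)·R1: [0, 32, -28/3, 101/3, -14/3, -146/3]
R4 ← R4 + (4/9)·R1: [0, 2, 10/3, 13/3, -7/3, -37/3]
R5 ← R5 − (2/3)·R1: [0, 4, -13, -2, -8, 1]
R3 ← R3 − (16/9)·R2: [0, 0, 932/27, -211/27, 610/27, -98/27]
R4 ← R4 − (1/9)·R2: [0, 0, 164/27, 47/27, -17/27, -257/27]
R5 ← R5 − (2/9)·R2: [0, 0, -203/27, -194/27, -124/27, 179/27]
R4 ← R4 − (41/233)·R3: [0, 0, 0, 726/233, -1073/233, -2069/233]
R5 ← R5 + (203/932)·R3: [0, 0, 0, -8283/932, 153/466, 2721/466]
R5 ← R5 + (251/88)·R4: [0, 0, 0, 0, -1127/88, -1715/88]
5 nonzero rows, so the 5 vectors span a space of dimension 5.
Since 5 = 5, the vectors are linearly independent.

yes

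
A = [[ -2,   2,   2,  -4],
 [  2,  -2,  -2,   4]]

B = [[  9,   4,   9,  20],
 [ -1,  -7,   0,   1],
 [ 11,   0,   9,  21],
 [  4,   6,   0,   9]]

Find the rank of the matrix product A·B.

1

First compute AB:
[[-14, -46,   0, -32],
 [ 14,  46,   0,  32]]
Now row reduce the product.
R2 ← R2 + R1: [0, 0, 0, 0]
1 nonzero row, so rank(AB) = 1.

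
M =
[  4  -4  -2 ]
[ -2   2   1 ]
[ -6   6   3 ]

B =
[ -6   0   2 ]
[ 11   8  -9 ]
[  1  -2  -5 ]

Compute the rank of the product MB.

1

First compute MB:
[[-70, -28,  54],
 [ 35,  14, -27],
 [105,  42, -81]]
Now row reduce the product.
R2 ← R2 + (1/2)·R1: [0, 0, 0]
R3 ← R3 + (3/2)·R1: [0, 0, 0]
1 nonzero row, so rank(MB) = 1.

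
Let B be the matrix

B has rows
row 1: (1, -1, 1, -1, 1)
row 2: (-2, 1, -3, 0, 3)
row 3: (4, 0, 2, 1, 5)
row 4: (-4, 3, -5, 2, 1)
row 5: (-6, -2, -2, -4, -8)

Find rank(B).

3

Row reduce to echelon form.
R2 ← R2 + (2)·R1: [0, -1, -1, -2, 5]
R3 ← R3 − (4)·R1: [0, 4, -2, 5, 1]
R4 ← R4 + (4)·R1: [0, -1, -1, -2, 5]
R5 ← R5 + (6)·R1: [0, -8, 4, -10, -2]
R3 ← R3 + (4)·R2: [0, 0, -6, -3, 21]
R4 ← R4 − R2: [0, 0, 0, 0, 0]
R5 ← R5 − (8)·R2: [0, 0, 12, 6, -42]
R5 ← R5 + (2)·R3: [0, 0, 0, 0, 0]
Echelon form has 3 nonzero rows, so rank(B) = 3.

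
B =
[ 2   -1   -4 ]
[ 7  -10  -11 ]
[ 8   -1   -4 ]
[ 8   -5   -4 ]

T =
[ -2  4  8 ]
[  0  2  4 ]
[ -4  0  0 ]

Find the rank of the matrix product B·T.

2

First compute BT:
[[ 12,   6,  12],
 [ 30,   8,  16],
 [  0,  30,  60],
 [  0,  22,  44]]
Now row reduce the product.
R2 ← R2 − (5/2)·R1: [0, -7, -14]
R3 ← R3 + (30/7)·R2: [0, 0, 0]
R4 ← R4 + (22/7)·R2: [0, 0, 0]
2 nonzero rows, so rank(BT) = 2.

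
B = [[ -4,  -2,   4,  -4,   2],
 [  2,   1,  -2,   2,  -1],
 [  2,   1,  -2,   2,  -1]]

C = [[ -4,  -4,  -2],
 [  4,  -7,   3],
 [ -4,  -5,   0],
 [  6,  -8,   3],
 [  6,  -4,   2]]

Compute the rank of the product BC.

1

First compute BC:
[[-20,  34,  -6],
 [ 10, -17,   3],
 [ 10, -17,   3]]
Now row reduce the product.
R2 ← R2 + (1/2)·R1: [0, 0, 0]
R3 ← R3 + (1/2)·R1: [0, 0, 0]
1 nonzero row, so rank(BC) = 1.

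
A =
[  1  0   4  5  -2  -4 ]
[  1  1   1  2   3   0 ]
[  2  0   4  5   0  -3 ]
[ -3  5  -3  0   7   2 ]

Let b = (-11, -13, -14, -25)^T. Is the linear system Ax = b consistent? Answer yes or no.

Row reduce the augmented matrix [A | b].
R2 ← R2 − R1: [0, 1, -3, -3, 5, 4, -2]
R3 ← R3 − (2)·R1: [0, 0, -4, -5, 4, 5, 8]
R4 ← R4 + (3)·R1: [0, 5, 9, 15, 1, -10, -58]
R4 ← R4 − (5)·R2: [0, 0, 24, 30, -24, -30, -48]
R4 ← R4 + (6)·R3: [0, 0, 0, 0, 0, 0, 0]
The echelon form has 3 nonzero rows, and every pivot lies in the first 6 columns, so rank(A) = rank([A|b]) = 3.
The system is consistent.

yes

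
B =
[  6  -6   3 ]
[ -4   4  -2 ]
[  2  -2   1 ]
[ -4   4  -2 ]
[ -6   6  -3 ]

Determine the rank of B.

1

Row reduce to echelon form.
R2 ← R2 + (2/3)·R1: [0, 0, 0]
R3 ← R3 − (1/3)·R1: [0, 0, 0]
R4 ← R4 + (2/3)·R1: [0, 0, 0]
R5 ← R5 + R1: [0, 0, 0]
Echelon form has 1 nonzero row, so rank(B) = 1.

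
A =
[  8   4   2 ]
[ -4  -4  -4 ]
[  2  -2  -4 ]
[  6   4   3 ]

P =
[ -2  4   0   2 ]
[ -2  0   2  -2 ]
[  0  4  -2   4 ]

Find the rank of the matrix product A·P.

2

First compute AP:
[[-24,  40,   4,  16],
 [ 16, -32,   0, -16],
 [  0,  -8,   4,  -8],
 [-20,  36,   2,  16]]
Now row reduce the product.
R2 ← R2 + (2/3)·R1: [0, -16/3, 8/3, -16/3]
R4 ← R4 − (5/6)·R1: [0, 8/3, -4/3, 8/3]
R3 ← R3 − (3/2)·R2: [0, 0, 0, 0]
R4 ← R4 + (1/2)·R2: [0, 0, 0, 0]
2 nonzero rows, so rank(AP) = 2.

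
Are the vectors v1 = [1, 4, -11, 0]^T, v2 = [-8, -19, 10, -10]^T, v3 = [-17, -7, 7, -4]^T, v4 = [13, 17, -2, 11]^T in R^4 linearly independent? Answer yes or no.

Form the matrix with these vectors as rows and row reduce.
R2 ← R2 + (8)·R1: [0, 13, -78, -10]
R3 ← R3 + (17)·R1: [0, 61, -180, -4]
R4 ← R4 − (13)·R1: [0, -35, 141, 11]
R3 ← R3 − (61/13)·R2: [0, 0, 186, 558/13]
R4 ← R4 + (35/13)·R2: [0, 0, -69, -207/13]
R4 ← R4 + (23/62)·R3: [0, 0, 0, 0]
3 nonzero rows, so the 4 vectors span a space of dimension 3.
Since 3 < 4, the vectors are linearly dependent.

no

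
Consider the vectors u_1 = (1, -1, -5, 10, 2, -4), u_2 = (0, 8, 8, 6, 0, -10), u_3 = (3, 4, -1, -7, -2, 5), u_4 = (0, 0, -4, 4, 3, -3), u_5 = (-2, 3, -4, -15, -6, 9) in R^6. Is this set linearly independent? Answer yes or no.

yes

Form the matrix with these vectors as rows and row reduce.
R3 ← R3 − (3)·R1: [0, 7, 14, -37, -8, 17]
R5 ← R5 + (2)·R1: [0, 1, -14, 5, -2, 1]
R3 ← R3 − (7/8)·R2: [0, 0, 7, -169/4, -8, 103/4]
R5 ← R5 − (1/8)·R2: [0, 0, -15, 17/4, -2, 9/4]
R4 ← R4 + (4/7)·R3: [0, 0, 0, -141/7, -11/7, 82/7]
R5 ← R5 + (15/7)·R3: [0, 0, 0, -604/7, -134/7, 402/7]
R5 ← R5 − (604/141)·R4: [0, 0, 0, 0, -1750/141, 1022/141]
5 nonzero rows, so the 5 vectors span a space of dimension 5.
Since 5 = 5, the vectors are linearly independent.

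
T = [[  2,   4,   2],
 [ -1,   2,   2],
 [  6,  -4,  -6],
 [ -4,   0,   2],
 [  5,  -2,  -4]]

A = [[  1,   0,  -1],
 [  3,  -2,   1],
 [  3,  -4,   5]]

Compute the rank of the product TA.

First compute TA:
[[ 20, -16,  12],
 [ 11, -12,  13],
 [-24,  32, -40],
 [  2,  -8,  14],
 [-13,  20, -27]]
Now row reduce the product.
R2 ← R2 − (11/20)·R1: [0, -16/5, 32/5]
R3 ← R3 + (6/5)·R1: [0, 64/5, -128/5]
R4 ← R4 − (1/10)·R1: [0, -32/5, 64/5]
R5 ← R5 + (13/20)·R1: [0, 48/5, -96/5]
R3 ← R3 + (4)·R2: [0, 0, 0]
R4 ← R4 − (2)·R2: [0, 0, 0]
R5 ← R5 + (3)·R2: [0, 0, 0]
2 nonzero rows, so rank(TA) = 2.

2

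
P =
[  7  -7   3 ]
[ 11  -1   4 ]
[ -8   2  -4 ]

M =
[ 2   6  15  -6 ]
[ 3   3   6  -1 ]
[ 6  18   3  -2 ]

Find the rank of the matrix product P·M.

3

First compute PM:
[[ 11,  75,  72, -41],
 [ 43, 135, 171, -73],
 [-34, -114, -120,  54]]
Now row reduce the product.
R2 ← R2 − (43/11)·R1: [0, -1740/11, -1215/11, 960/11]
R3 ← R3 + (34/11)·R1: [0, 1296/11, 1128/11, -800/11]
R3 ← R3 + (108/145)·R2: [0, 0, 588/29, -224/29]
3 nonzero rows, so rank(PM) = 3.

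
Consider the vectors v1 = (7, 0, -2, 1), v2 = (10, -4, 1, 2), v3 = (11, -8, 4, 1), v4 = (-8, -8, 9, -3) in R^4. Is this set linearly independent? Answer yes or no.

Form the matrix with these vectors as rows and row reduce.
R2 ← R2 − (10/7)·R1: [0, -4, 27/7, 4/7]
R3 ← R3 − (11/7)·R1: [0, -8, 50/7, -4/7]
R4 ← R4 + (8/7)·R1: [0, -8, 47/7, -13/7]
R3 ← R3 − (2)·R2: [0, 0, -4/7, -12/7]
R4 ← R4 − (2)·R2: [0, 0, -1, -3]
R4 ← R4 − (7/4)·R3: [0, 0, 0, 0]
3 nonzero rows, so the 4 vectors span a space of dimension 3.
Since 3 < 4, the vectors are linearly dependent.

no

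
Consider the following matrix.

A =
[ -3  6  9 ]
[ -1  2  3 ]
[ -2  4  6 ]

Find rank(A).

Row reduce to echelon form.
R2 ← R2 − (1/3)·R1: [0, 0, 0]
R3 ← R3 − (2/3)·R1: [0, 0, 0]
Echelon form has 1 nonzero row, so rank(A) = 1.

1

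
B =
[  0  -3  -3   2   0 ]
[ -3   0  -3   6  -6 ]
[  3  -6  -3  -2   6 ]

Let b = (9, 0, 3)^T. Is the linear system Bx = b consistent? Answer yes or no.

no

Row reduce the augmented matrix [B | b].
Swap R1 ↔ R2
R3 ← R3 + R1: [0, -6, -6, 4, 0, 3]
R3 ← R3 − (2)·R2: [0, 0, 0, 0, 0, -15]
The echelon form has 3 nonzero rows; the last pivot sits in the augmented column, so rank(B) = 2 but rank([B|b]) = 3.
Since the ranks differ, the system is inconsistent.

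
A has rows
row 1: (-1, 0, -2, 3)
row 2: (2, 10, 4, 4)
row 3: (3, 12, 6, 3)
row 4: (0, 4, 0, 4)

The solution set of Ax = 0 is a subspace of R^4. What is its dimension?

2

Row reduce to echelon form.
R2 ← R2 + (2)·R1: [0, 10, 0, 10]
R3 ← R3 + (3)·R1: [0, 12, 0, 12]
R3 ← R3 − (6/5)·R2: [0, 0, 0, 0]
R4 ← R4 − (2/5)·R2: [0, 0, 0, 0]
2 nonzero rows, so rank(A) = 2.
A has 4 columns; by rank–nullity, nullity = 4 − 2 = 2.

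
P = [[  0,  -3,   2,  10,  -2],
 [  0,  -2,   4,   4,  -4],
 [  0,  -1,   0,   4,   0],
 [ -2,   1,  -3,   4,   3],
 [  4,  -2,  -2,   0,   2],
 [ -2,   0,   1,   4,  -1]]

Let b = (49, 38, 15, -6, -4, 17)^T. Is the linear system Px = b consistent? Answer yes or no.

Row reduce the augmented matrix [P | b].
Swap R1 ↔ R4
R5 ← R5 + (2)·R1: [0, 0, -8, 8, 8, -16]
R6 ← R6 − R1: [0, -1, 4, 0, -4, 23]
R3 ← R3 − (1/2)·R2: [0, 0, -2, 2, 2, -4]
R4 ← R4 − (3/2)·R2: [0, 0, -4, 4, 4, -8]
R6 ← R6 − (1/2)·R2: [0, 0, 2, -2, -2, 4]
R4 ← R4 − (2)·R3: [0, 0, 0, 0, 0, 0]
R5 ← R5 − (4)·R3: [0, 0, 0, 0, 0, 0]
R6 ← R6 + R3: [0, 0, 0, 0, 0, 0]
The echelon form has 3 nonzero rows, and every pivot lies in the first 5 columns, so rank(P) = rank([P|b]) = 3.
The system is consistent.

yes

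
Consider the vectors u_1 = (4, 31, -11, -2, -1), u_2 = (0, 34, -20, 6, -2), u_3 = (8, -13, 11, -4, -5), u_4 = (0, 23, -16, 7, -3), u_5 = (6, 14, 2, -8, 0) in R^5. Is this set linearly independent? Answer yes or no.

no

Form the matrix with these vectors as rows and row reduce.
R3 ← R3 − (2)·R1: [0, -75, 33, 0, -3]
R5 ← R5 − (3/2)·R1: [0, -65/2, 37/2, -5, 3/2]
R3 ← R3 + (75/34)·R2: [0, 0, -189/17, 225/17, -126/17]
R4 ← R4 − (23/34)·R2: [0, 0, -42/17, 50/17, -28/17]
R5 ← R5 + (65/68)·R2: [0, 0, -21/34, 25/34, -7/17]
R4 ← R4 − (2/9)·R3: [0, 0, 0, 0, 0]
R5 ← R5 − (1/18)·R3: [0, 0, 0, 0, 0]
3 nonzero rows, so the 5 vectors span a space of dimension 3.
Since 3 < 5, the vectors are linearly dependent.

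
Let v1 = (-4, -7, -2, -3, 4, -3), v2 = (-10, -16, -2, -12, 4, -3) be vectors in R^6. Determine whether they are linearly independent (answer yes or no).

yes

Form the matrix with these vectors as rows and row reduce.
R2 ← R2 − (5/2)·R1: [0, 3/2, 3, -9/2, -6, 9/2]
2 nonzero rows, so the 2 vectors span a space of dimension 2.
Since 2 = 2, the vectors are linearly independent.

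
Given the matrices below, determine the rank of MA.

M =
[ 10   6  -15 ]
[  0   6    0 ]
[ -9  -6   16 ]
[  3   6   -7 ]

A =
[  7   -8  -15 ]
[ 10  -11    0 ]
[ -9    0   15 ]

3

First compute MA:
[[265, -146, -375],
 [ 60, -66,   0],
 [-267, 138, 375],
 [144, -90, -150]]
Now row reduce the product.
R2 ← R2 − (12/53)·R1: [0, -1746/53, 4500/53]
R3 ← R3 + (267/265)·R1: [0, -2412/265, -150/53]
R4 ← R4 − (144/265)·R1: [0, -2826/265, 2850/53]
R3 ← R3 − (134/485)·R2: [0, 0, -2550/97]
R4 ← R4 − (157/485)·R2: [0, 0, 2550/97]
R4 ← R4 + R3: [0, 0, 0]
3 nonzero rows, so rank(MA) = 3.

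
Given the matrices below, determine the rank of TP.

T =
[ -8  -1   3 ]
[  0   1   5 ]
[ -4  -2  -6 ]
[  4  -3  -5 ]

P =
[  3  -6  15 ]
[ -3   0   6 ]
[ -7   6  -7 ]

First compute TP:
[[-42,  66, -147],
 [-38,  30, -29],
 [ 36, -12, -30],
 [ 56, -54,  77]]
Now row reduce the product.
R2 ← R2 − (19/21)·R1: [0, -208/7, 104]
R3 ← R3 + (6/7)·R1: [0, 312/7, -156]
R4 ← R4 + (4/3)·R1: [0, 34, -119]
R3 ← R3 + (3/2)·R2: [0, 0, 0]
R4 ← R4 + (119/104)·R2: [0, 0, 0]
2 nonzero rows, so rank(TP) = 2.

2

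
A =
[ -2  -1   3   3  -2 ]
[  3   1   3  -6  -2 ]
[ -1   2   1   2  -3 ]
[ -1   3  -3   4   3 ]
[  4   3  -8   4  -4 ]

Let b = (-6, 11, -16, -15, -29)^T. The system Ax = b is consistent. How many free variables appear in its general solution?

0

Row reduce the augmented matrix [A | b].
R2 ← R2 + (3/2)·R1: [0, -1/2, 15/2, -3/2, -5, 2]
R3 ← R3 − (1/2)·R1: [0, 5/2, -1/2, 1/2, -2, -13]
R4 ← R4 − (1/2)·R1: [0, 7/2, -9/2, 5/2, 4, -12]
R5 ← R5 + (2)·R1: [0, 1, -2, 10, -8, -41]
R3 ← R3 + (5)·R2: [0, 0, 37, -7, -27, -3]
R4 ← R4 + (7)·R2: [0, 0, 48, -8, -31, 2]
R5 ← R5 + (2)·R2: [0, 0, 13, 7, -18, -37]
R4 ← R4 − (48/37)·R3: [0, 0, 0, 40/37, 149/37, 218/37]
R5 ← R5 − (13/37)·R3: [0, 0, 0, 350/37, -315/37, -1330/37]
R5 ← R5 − (35/4)·R4: [0, 0, 0, 0, -175/4, -175/2]
The echelon form has 5 nonzero rows, and every pivot lies in the first 5 columns, so rank(A) = rank([A|b]) = 5.
The system is consistent.
Free variables = (unknowns) − (rank) = 5 − 5 = 0.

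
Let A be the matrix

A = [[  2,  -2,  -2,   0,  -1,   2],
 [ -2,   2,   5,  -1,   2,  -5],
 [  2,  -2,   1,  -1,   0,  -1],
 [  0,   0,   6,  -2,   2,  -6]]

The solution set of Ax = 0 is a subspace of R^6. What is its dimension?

Row reduce to echelon form.
R2 ← R2 + R1: [0, 0, 3, -1, 1, -3]
R3 ← R3 − R1: [0, 0, 3, -1, 1, -3]
R3 ← R3 − R2: [0, 0, 0, 0, 0, 0]
R4 ← R4 − (2)·R2: [0, 0, 0, 0, 0, 0]
2 nonzero rows, so rank(A) = 2.
A has 6 columns; by rank–nullity, nullity = 6 − 2 = 4.

4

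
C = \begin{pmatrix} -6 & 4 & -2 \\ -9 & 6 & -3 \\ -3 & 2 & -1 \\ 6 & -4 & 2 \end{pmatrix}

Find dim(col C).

1

Row reduce to echelon form.
R2 ← R2 − (3/2)·R1: [0, 0, 0]
R3 ← R3 − (1/2)·R1: [0, 0, 0]
R4 ← R4 + R1: [0, 0, 0]
Echelon form has 1 nonzero row, so rank(C) = 1.
The column space has dimension equal to the rank: 1.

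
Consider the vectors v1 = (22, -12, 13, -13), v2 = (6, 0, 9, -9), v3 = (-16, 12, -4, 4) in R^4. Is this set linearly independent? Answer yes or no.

no

Form the matrix with these vectors as rows and row reduce.
R2 ← R2 − (3/11)·R1: [0, 36/11, 60/11, -60/11]
R3 ← R3 + (8/11)·R1: [0, 36/11, 60/11, -60/11]
R3 ← R3 − R2: [0, 0, 0, 0]
2 nonzero rows, so the 3 vectors span a space of dimension 2.
Since 2 < 3, the vectors are linearly dependent.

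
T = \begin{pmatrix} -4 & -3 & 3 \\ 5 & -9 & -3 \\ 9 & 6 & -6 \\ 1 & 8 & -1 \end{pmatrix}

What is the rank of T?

3

Row reduce to echelon form.
R2 ← R2 + (5/4)·R1: [0, -51/4, 3/4]
R3 ← R3 + (9/4)·R1: [0, -3/4, 3/4]
R4 ← R4 + (1/4)·R1: [0, 29/4, -1/4]
R3 ← R3 − (1/17)·R2: [0, 0, 12/17]
R4 ← R4 + (29/51)·R2: [0, 0, 3/17]
R4 ← R4 − (1/4)·R3: [0, 0, 0]
Echelon form has 3 nonzero rows, so rank(T) = 3.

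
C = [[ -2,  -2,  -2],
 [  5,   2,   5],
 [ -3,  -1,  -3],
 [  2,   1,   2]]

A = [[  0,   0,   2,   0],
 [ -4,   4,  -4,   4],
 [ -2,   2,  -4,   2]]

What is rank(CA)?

First compute CA:
[[ 12, -12,  12, -12],
 [-18,  18, -18,  18],
 [ 10, -10,  10, -10],
 [ -8,   8,  -8,   8]]
Now row reduce the product.
R2 ← R2 + (3/2)·R1: [0, 0, 0, 0]
R3 ← R3 − (5/6)·R1: [0, 0, 0, 0]
R4 ← R4 + (2/3)·R1: [0, 0, 0, 0]
1 nonzero row, so rank(CA) = 1.

1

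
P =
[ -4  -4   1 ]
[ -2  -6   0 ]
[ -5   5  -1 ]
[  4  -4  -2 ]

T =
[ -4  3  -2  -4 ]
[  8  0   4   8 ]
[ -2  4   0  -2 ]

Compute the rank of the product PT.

First compute PT:
[[-18,  -8,  -8, -18],
 [-40,  -6, -20, -40],
 [ 62, -19,  30,  62],
 [-44,   4, -24, -44]]
Now row reduce the product.
R2 ← R2 − (20/9)·R1: [0, 106/9, -20/9, 0]
R3 ← R3 + (31/9)·R1: [0, -419/9, 22/9, 0]
R4 ← R4 − (22/9)·R1: [0, 212/9, -40/9, 0]
R3 ← R3 + (419/106)·R2: [0, 0, -336/53, 0]
R4 ← R4 − (2)·R2: [0, 0, 0, 0]
3 nonzero rows, so rank(PT) = 3.

3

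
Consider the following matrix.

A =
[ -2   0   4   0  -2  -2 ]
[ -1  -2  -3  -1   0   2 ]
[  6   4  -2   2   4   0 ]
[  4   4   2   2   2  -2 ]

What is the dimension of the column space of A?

2

Row reduce to echelon form.
R2 ← R2 − (1/2)·R1: [0, -2, -5, -1, 1, 3]
R3 ← R3 + (3)·R1: [0, 4, 10, 2, -2, -6]
R4 ← R4 + (2)·R1: [0, 4, 10, 2, -2, -6]
R3 ← R3 + (2)·R2: [0, 0, 0, 0, 0, 0]
R4 ← R4 + (2)·R2: [0, 0, 0, 0, 0, 0]
Echelon form has 2 nonzero rows, so rank(A) = 2.
The column space has dimension equal to the rank: 2.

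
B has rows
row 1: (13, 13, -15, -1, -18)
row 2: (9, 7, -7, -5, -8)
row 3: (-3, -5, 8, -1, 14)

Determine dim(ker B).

2

Row reduce to echelon form.
R2 ← R2 − (9/13)·R1: [0, -2, 44/13, -56/13, 58/13]
R3 ← R3 + (3/13)·R1: [0, -2, 59/13, -16/13, 128/13]
R3 ← R3 − R2: [0, 0, 15/13, 40/13, 70/13]
3 nonzero rows, so rank(B) = 3.
B has 5 columns; by rank–nullity, nullity = 5 − 3 = 2.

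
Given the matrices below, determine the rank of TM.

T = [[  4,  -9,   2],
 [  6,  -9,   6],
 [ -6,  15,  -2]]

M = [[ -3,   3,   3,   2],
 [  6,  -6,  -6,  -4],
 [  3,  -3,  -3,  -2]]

First compute TM:
[[-60,  60,  60,  40],
 [-54,  54,  54,  36],
 [102, -102, -102, -68]]
Now row reduce the product.
R2 ← R2 − (9/10)·R1: [0, 0, 0, 0]
R3 ← R3 + (17/10)·R1: [0, 0, 0, 0]
1 nonzero row, so rank(TM) = 1.

1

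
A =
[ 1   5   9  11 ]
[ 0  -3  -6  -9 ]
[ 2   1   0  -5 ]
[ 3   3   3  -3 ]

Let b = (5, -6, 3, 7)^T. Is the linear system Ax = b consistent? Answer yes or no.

no

Row reduce the augmented matrix [A | b].
R3 ← R3 − (2)·R1: [0, -9, -18, -27, -7]
R4 ← R4 − (3)·R1: [0, -12, -24, -36, -8]
R3 ← R3 − (3)·R2: [0, 0, 0, 0, 11]
R4 ← R4 − (4)·R2: [0, 0, 0, 0, 16]
R4 ← R4 − (16/11)·R3: [0, 0, 0, 0, 0]
The echelon form has 3 nonzero rows; the last pivot sits in the augmented column, so rank(A) = 2 but rank([A|b]) = 3.
Since the ranks differ, the system is inconsistent.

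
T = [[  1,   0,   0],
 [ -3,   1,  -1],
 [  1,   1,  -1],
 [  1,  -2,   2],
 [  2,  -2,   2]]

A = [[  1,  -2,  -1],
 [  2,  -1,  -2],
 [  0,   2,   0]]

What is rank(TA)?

2

First compute TA:
[[  1,  -2,  -1],
 [ -1,   3,   1],
 [  3,  -5,  -3],
 [ -3,   4,   3],
 [ -2,   2,   2]]
Now row reduce the product.
R2 ← R2 + R1: [0, 1, 0]
R3 ← R3 − (3)·R1: [0, 1, 0]
R4 ← R4 + (3)·R1: [0, -2, 0]
R5 ← R5 + (2)·R1: [0, -2, 0]
R3 ← R3 − R2: [0, 0, 0]
R4 ← R4 + (2)·R2: [0, 0, 0]
R5 ← R5 + (2)·R2: [0, 0, 0]
2 nonzero rows, so rank(TA) = 2.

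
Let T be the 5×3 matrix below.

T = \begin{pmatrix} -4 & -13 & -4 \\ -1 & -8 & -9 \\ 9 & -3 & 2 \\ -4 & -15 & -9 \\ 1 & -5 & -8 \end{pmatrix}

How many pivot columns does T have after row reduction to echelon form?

Row reduce to echelon form.
R2 ← R2 − (1/4)·R1: [0, -19/4, -8]
R3 ← R3 + (9/4)·R1: [0, -129/4, -7]
R4 ← R4 − R1: [0, -2, -5]
R5 ← R5 + (1/4)·R1: [0, -33/4, -9]
R3 ← R3 − (129/19)·R2: [0, 0, 899/19]
R4 ← R4 − (8/19)·R2: [0, 0, -31/19]
R5 ← R5 − (33/19)·R2: [0, 0, 93/19]
R4 ← R4 + (1/29)·R3: [0, 0, 0]
R5 ← R5 − (3/29)·R3: [0, 0, 0]
Echelon form has 3 nonzero rows, so rank(T) = 3.
Each nonzero row contributes one pivot column: 3 pivot columns.

3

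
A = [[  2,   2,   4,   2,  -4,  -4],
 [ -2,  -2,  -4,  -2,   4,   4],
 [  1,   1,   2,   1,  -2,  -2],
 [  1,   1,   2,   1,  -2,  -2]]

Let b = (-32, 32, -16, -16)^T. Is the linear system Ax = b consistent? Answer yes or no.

yes

Row reduce the augmented matrix [A | b].
R2 ← R2 + R1: [0, 0, 0, 0, 0, 0, 0]
R3 ← R3 − (1/2)·R1: [0, 0, 0, 0, 0, 0, 0]
R4 ← R4 − (1/2)·R1: [0, 0, 0, 0, 0, 0, 0]
The echelon form has 1 nonzero rows, and every pivot lies in the first 6 columns, so rank(A) = rank([A|b]) = 1.
The system is consistent.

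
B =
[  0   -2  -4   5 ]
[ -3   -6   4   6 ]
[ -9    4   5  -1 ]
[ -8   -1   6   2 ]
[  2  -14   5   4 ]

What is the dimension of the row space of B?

4

Row reduce to echelon form.
Swap R1 ↔ R2
R3 ← R3 − (3)·R1: [0, 22, -7, -19]
R4 ← R4 − (8/3)·R1: [0, 15, -14/3, -14]
R5 ← R5 + (2/3)·R1: [0, -18, 23/3, 8]
R3 ← R3 + (11)·R2: [0, 0, -51, 36]
R4 ← R4 + (15/2)·R2: [0, 0, -104/3, 47/2]
R5 ← R5 − (9)·R2: [0, 0, 131/3, -37]
R4 ← R4 − (104/153)·R3: [0, 0, 0, -33/34]
R5 ← R5 + (131/153)·R3: [0, 0, 0, -105/17]
R5 ← R5 − (70/11)·R4: [0, 0, 0, 0]
Echelon form has 4 nonzero rows, so rank(B) = 4.
The row space has dimension equal to the rank: 4.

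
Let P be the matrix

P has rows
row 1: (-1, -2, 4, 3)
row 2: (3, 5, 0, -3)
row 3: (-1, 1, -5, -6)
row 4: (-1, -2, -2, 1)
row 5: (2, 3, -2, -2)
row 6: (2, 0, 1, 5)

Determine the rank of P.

Row reduce to echelon form.
R2 ← R2 + (3)·R1: [0, -1, 12, 6]
R3 ← R3 − R1: [0, 3, -9, -9]
R4 ← R4 − R1: [0, 0, -6, -2]
R5 ← R5 + (2)·R1: [0, -1, 6, 4]
R6 ← R6 + (2)·R1: [0, -4, 9, 11]
R3 ← R3 + (3)·R2: [0, 0, 27, 9]
R5 ← R5 − R2: [0, 0, -6, -2]
R6 ← R6 − (4)·R2: [0, 0, -39, -13]
R4 ← R4 + (2/9)·R3: [0, 0, 0, 0]
R5 ← R5 + (2/9)·R3: [0, 0, 0, 0]
R6 ← R6 + (13/9)·R3: [0, 0, 0, 0]
Echelon form has 3 nonzero rows, so rank(P) = 3.

3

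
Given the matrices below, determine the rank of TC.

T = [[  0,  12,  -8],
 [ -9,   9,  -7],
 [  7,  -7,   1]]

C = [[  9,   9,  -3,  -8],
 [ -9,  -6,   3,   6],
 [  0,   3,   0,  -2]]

First compute TC:
[[-108, -96,  36,  88],
 [-162, -156,  54, 140],
 [126, 108, -42, -100]]
Now row reduce the product.
R2 ← R2 − (3/2)·R1: [0, -12, 0, 8]
R3 ← R3 + (7/6)·R1: [0, -4, 0, 8/3]
R3 ← R3 − (1/3)·R2: [0, 0, 0, 0]
2 nonzero rows, so rank(TC) = 2.

2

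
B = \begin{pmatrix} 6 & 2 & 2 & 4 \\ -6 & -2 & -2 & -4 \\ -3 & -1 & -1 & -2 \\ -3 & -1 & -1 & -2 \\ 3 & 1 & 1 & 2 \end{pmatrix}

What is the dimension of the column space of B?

Row reduce to echelon form.
R2 ← R2 + R1: [0, 0, 0, 0]
R3 ← R3 + (1/2)·R1: [0, 0, 0, 0]
R4 ← R4 + (1/2)·R1: [0, 0, 0, 0]
R5 ← R5 − (1/2)·R1: [0, 0, 0, 0]
Echelon form has 1 nonzero row, so rank(B) = 1.
The column space has dimension equal to the rank: 1.

1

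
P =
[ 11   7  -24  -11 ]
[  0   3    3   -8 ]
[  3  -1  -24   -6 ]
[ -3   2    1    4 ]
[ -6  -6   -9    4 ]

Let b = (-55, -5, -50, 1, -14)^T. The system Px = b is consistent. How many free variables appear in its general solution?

0

Row reduce the augmented matrix [P | b].
R3 ← R3 − (3/11)·R1: [0, -32/11, -192/11, -3, -35]
R4 ← R4 + (3/11)·R1: [0, 43/11, -61/11, 1, -14]
R5 ← R5 + (6/11)·R1: [0, -24/11, -243/11, -2, -44]
R3 ← R3 + (32/33)·R2: [0, 0, -160/11, -355/33, -1315/33]
R4 ← R4 − (43/33)·R2: [0, 0, -104/11, 377/33, -247/33]
R5 ← R5 + (8/11)·R2: [0, 0, -219/11, -86/11, -524/11]
R4 ← R4 − (13/20)·R3: [0, 0, 0, 221/12, 221/12]
R5 ← R5 − (219/160)·R3: [0, 0, 0, 221/32, 221/32]
R5 ← R5 − (3/8)·R4: [0, 0, 0, 0, 0]
The echelon form has 4 nonzero rows, and every pivot lies in the first 4 columns, so rank(P) = rank([P|b]) = 4.
The system is consistent.
Free variables = (unknowns) − (rank) = 4 − 4 = 0.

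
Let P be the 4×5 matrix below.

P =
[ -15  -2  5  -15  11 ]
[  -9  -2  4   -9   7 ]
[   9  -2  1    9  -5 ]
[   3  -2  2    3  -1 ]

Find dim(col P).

2

Row reduce to echelon form.
R2 ← R2 − (3/5)·R1: [0, -4/5, 1, 0, 2/5]
R3 ← R3 + (3/5)·R1: [0, -16/5, 4, 0, 8/5]
R4 ← R4 + (1/5)·R1: [0, -12/5, 3, 0, 6/5]
R3 ← R3 − (4)·R2: [0, 0, 0, 0, 0]
R4 ← R4 − (3)·R2: [0, 0, 0, 0, 0]
Echelon form has 2 nonzero rows, so rank(P) = 2.
The column space has dimension equal to the rank: 2.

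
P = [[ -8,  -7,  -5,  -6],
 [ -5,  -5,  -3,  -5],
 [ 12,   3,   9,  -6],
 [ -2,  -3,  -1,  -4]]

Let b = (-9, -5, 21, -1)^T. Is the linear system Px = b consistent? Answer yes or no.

yes

Row reduce the augmented matrix [P | b].
R2 ← R2 − (5/8)·R1: [0, -5/8, 1/8, -5/4, 5/8]
R3 ← R3 + (3/2)·R1: [0, -15/2, 3/2, -15, 15/2]
R4 ← R4 − (1/4)·R1: [0, -5/4, 1/4, -5/2, 5/4]
R3 ← R3 − (12)·R2: [0, 0, 0, 0, 0]
R4 ← R4 − (2)·R2: [0, 0, 0, 0, 0]
The echelon form has 2 nonzero rows, and every pivot lies in the first 4 columns, so rank(P) = rank([P|b]) = 2.
The system is consistent.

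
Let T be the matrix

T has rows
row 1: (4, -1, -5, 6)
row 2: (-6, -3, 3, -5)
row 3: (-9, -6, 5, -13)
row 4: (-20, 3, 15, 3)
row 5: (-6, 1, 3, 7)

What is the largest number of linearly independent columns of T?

4

Row reduce to echelon form.
R2 ← R2 + (3/2)·R1: [0, -9/2, -9/2, 4]
R3 ← R3 + (9/4)·R1: [0, -33/4, -25/4, 1/2]
R4 ← R4 + (5)·R1: [0, -2, -10, 33]
R5 ← R5 + (3/2)·R1: [0, -1/2, -9/2, 16]
R3 ← R3 − (11/6)·R2: [0, 0, 2, -41/6]
R4 ← R4 − (4/9)·R2: [0, 0, -8, 281/9]
R5 ← R5 − (1/9)·R2: [0, 0, -4, 140/9]
R4 ← R4 + (4)·R3: [0, 0, 0, 35/9]
R5 ← R5 + (2)·R3: [0, 0, 0, 17/9]
R5 ← R5 − (17/35)·R4: [0, 0, 0, 0]
Echelon form has 4 nonzero rows, so rank(T) = 4.
The rank gives the maximum number of linearly independent columns: 4.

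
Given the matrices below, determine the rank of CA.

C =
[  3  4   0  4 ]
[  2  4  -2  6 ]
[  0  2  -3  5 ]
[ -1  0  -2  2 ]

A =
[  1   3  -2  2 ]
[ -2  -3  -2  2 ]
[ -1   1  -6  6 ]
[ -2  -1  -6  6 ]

2

First compute CA:
[[-13,  -7, -38,  38],
 [-16, -14, -36,  36],
 [-11, -14, -16,  16],
 [ -3,  -7,   2,  -2]]
Now row reduce the product.
R2 ← R2 − (16/13)·R1: [0, -70/13, 140/13, -140/13]
R3 ← R3 − (11/13)·R1: [0, -105/13, 210/13, -210/13]
R4 ← R4 − (3/13)·R1: [0, -70/13, 140/13, -140/13]
R3 ← R3 − (3/2)·R2: [0, 0, 0, 0]
R4 ← R4 − R2: [0, 0, 0, 0]
2 nonzero rows, so rank(CA) = 2.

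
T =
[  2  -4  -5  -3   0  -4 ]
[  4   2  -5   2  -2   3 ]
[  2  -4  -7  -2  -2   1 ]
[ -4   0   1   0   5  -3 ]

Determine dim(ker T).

2

Row reduce to echelon form.
R2 ← R2 − (2)·R1: [0, 10, 5, 8, -2, 11]
R3 ← R3 − R1: [0, 0, -2, 1, -2, 5]
R4 ← R4 + (2)·R1: [0, -8, -9, -6, 5, -11]
R4 ← R4 + (4/5)·R2: [0, 0, -5, 2/5, 17/5, -11/5]
R4 ← R4 − (5/2)·R3: [0, 0, 0, -21/10, 42/5, -147/10]
4 nonzero rows, so rank(T) = 4.
T has 6 columns; by rank–nullity, nullity = 6 − 4 = 2.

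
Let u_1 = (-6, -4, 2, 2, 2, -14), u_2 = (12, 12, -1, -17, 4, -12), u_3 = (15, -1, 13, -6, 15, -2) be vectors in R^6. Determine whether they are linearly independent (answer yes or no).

yes

Form the matrix with these vectors as rows and row reduce.
R2 ← R2 + (2)·R1: [0, 4, 3, -13, 8, -40]
R3 ← R3 + (5/2)·R1: [0, -11, 18, -1, 20, -37]
R3 ← R3 + (11/4)·R2: [0, 0, 105/4, -147/4, 42, -147]
3 nonzero rows, so the 3 vectors span a space of dimension 3.
Since 3 = 3, the vectors are linearly independent.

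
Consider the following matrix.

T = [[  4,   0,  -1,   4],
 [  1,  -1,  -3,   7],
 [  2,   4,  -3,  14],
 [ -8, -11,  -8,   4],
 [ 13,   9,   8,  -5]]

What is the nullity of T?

Row reduce to echelon form.
R2 ← R2 − (1/4)·R1: [0, -1, -11/4, 6]
R3 ← R3 − (1/2)·R1: [0, 4, -5/2, 12]
R4 ← R4 + (2)·R1: [0, -11, -10, 12]
R5 ← R5 − (13/4)·R1: [0, 9, 45/4, -18]
R3 ← R3 + (4)·R2: [0, 0, -27/2, 36]
R4 ← R4 − (11)·R2: [0, 0, 81/4, -54]
R5 ← R5 + (9)·R2: [0, 0, -27/2, 36]
R4 ← R4 + (3/2)·R3: [0, 0, 0, 0]
R5 ← R5 − R3: [0, 0, 0, 0]
3 nonzero rows, so rank(T) = 3.
T has 4 columns; by rank–nullity, nullity = 4 − 3 = 1.

1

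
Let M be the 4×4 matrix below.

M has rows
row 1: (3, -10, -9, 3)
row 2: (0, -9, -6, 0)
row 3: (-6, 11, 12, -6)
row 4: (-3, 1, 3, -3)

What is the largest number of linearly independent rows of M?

2

Row reduce to echelon form.
R3 ← R3 + (2)·R1: [0, -9, -6, 0]
R4 ← R4 + R1: [0, -9, -6, 0]
R3 ← R3 − R2: [0, 0, 0, 0]
R4 ← R4 − R2: [0, 0, 0, 0]
Echelon form has 2 nonzero rows, so rank(M) = 2.
The rank gives the maximum number of linearly independent rows: 2.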